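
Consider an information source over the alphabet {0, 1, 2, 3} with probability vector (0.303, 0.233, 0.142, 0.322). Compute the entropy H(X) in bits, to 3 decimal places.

H = −Σ pᵢ log₂ pᵢ.
−0.303·log₂(0.303) = 0.5220
−0.233·log₂(0.233) = 0.4897
−0.142·log₂(0.142) = 0.3999
−0.322·log₂(0.322) = 0.5264
Sum ≈ 1.9379 → 1.938 bits.

1.938 bits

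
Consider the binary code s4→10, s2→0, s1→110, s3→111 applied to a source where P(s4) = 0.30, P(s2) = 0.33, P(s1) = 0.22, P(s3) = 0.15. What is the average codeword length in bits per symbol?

2.04 bits/symbol

L̄ = Σ pᵢ·ℓᵢ = 0.30·2 + 0.33·1 + 0.22·3 + 0.15·3 = 2.04 bits/symbol.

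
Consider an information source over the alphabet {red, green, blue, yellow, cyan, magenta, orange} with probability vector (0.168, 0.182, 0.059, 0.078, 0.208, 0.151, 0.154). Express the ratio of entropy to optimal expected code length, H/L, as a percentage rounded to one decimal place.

Entropy H = −Σ p log₂ p ≈ 2.7063 bits.
Huffman merges: 59/1000+39/500→137/1000; 137/1000+151/1000→36/125; 77/500+21/125→161/500; 91/500+26/125→39/100; 36/125+161/500→61/100; 39/100+61/100→1. L = 2747/1000 ≈ 2.7470.
Efficiency = H/L = 2.7063/2.7470 = 98.5%.

98.5%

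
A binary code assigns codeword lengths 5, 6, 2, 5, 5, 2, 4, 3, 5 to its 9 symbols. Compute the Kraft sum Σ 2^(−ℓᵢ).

0.828125

With common denominator 2^6 = 64: Σ 2^(−ℓᵢ) = 2/64 + 1/64 + 16/64 + 2/64 + 2/64 + 16/64 + 4/64 + 8/64 + 2/64 = 53/64 = 0.828125.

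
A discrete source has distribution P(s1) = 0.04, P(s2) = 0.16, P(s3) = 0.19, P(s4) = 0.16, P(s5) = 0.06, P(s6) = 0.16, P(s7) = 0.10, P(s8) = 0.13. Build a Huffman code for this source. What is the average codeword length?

Repeatedly combine the two least-probable nodes; the expected code length is the sum of the merged weights.
merge 1/25 + 3/50 → 1/10
merge 1/10 + 1/10 → 1/5
merge 13/100 + 4/25 → 29/100
merge 4/25 + 4/25 → 8/25
merge 19/100 + 1/5 → 39/100
merge 29/100 + 8/25 → 61/100
merge 39/100 + 61/100 → 1
L = 1/10 + 1/5 + 29/100 + 8/25 + 39/100 + 61/100 + 1 = 291/100 = 2.91 bits/symbol.

2.91 bits/symbol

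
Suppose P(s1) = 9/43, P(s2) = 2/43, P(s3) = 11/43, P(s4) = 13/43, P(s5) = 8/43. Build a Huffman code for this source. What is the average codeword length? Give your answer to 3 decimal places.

Repeatedly combine the two least-probable nodes; the expected code length is the sum of the merged weights.
merge 2/43 + 8/43 → 10/43
merge 9/43 + 10/43 → 19/43
merge 11/43 + 13/43 → 24/43
merge 19/43 + 24/43 → 1
L = 10/43 + 19/43 + 24/43 + 1 = 96/43 ≈ 2.233 bits/symbol.

2.233 bits/symbol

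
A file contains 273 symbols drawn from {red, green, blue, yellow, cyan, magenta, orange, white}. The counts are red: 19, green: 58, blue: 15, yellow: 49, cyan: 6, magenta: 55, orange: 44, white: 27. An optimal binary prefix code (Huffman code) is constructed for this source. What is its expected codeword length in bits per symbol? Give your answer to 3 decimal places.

2.810 bits/symbol

Probabilities are the counts divided by 273.
Repeatedly combine the two least-probable nodes; the expected code length is the sum of the merged weights.
merge 2/91 + 5/91 → 1/13
merge 19/273 + 1/13 → 40/273
merge 9/91 + 40/273 → 67/273
merge 44/273 + 7/39 → 31/91
merge 55/273 + 58/273 → 113/273
merge 67/273 + 31/91 → 160/273
merge 113/273 + 160/273 → 1
L = 1/13 + 40/273 + 67/273 + 31/91 + 113/273 + 160/273 + 1 = 59/21 ≈ 2.810 bits/symbol.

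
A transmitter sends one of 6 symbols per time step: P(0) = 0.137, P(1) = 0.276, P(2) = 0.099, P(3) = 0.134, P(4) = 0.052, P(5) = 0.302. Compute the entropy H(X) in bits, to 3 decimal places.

H = −Σ pᵢ log₂ pᵢ.
−0.137·log₂(0.137) = 0.3929
−0.276·log₂(0.276) = 0.5126
−0.099·log₂(0.099) = 0.3303
−0.134·log₂(0.134) = 0.3886
−0.052·log₂(0.052) = 0.2218
−0.302·log₂(0.302) = 0.5217
Sum ≈ 2.3678 → 2.368 bits.

2.368 bits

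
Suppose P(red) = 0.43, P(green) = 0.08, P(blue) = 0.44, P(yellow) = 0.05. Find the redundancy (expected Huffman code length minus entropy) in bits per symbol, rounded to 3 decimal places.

Entropy H = −Σ p log₂ p ≈ 1.5523 bits.
Huffman merges: 1/20+2/25→13/100; 13/100+43/100→14/25; 11/25+14/25→1. L = 169/100 ≈ 1.6900.
L − H = 1.6900 − 1.5523 = 0.138 bits.

0.138 bits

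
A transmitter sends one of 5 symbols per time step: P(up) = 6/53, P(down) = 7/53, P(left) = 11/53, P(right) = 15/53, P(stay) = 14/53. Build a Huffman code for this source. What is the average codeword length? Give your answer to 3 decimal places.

Repeatedly combine the two least-probable nodes; the expected code length is the sum of the merged weights.
merge 6/53 + 7/53 → 13/53
merge 11/53 + 13/53 → 24/53
merge 14/53 + 15/53 → 29/53
merge 24/53 + 29/53 → 1
L = 13/53 + 24/53 + 29/53 + 1 = 119/53 ≈ 2.245 bits/symbol.

2.245 bits/symbol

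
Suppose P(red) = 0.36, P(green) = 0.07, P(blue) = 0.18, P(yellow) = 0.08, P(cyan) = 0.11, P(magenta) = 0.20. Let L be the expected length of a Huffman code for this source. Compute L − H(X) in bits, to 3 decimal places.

0.059 bits

Entropy H = −Σ p log₂ p ≈ 2.3507 bits.
Huffman merges: 7/100+2/25→3/20; 11/100+3/20→13/50; 9/50+1/5→19/50; 13/50+9/25→31/50; 19/50+31/50→1. L = 241/100 ≈ 2.4100.
L − H = 2.4100 − 2.3507 = 0.059 bits.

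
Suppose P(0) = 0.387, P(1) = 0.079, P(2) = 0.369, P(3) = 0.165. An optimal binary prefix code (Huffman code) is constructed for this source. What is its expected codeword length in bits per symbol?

1.857 bits/symbol

Repeatedly combine the two least-probable nodes; the expected code length is the sum of the merged weights.
merge 79/1000 + 33/200 → 61/250
merge 61/250 + 369/1000 → 613/1000
merge 387/1000 + 613/1000 → 1
L = 61/250 + 613/1000 + 1 = 1857/1000 = 1.857 bits/symbol.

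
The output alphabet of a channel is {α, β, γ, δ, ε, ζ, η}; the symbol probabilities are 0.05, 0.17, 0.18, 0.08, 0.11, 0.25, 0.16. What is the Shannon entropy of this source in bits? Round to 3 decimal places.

H = −Σ pᵢ log₂ pᵢ.
−0.05·log₂(0.05) = 0.2161
−0.17·log₂(0.17) = 0.4346
−0.18·log₂(0.18) = 0.4453
−0.08·log₂(0.08) = 0.2915
−0.11·log₂(0.11) = 0.3503
−0.25·log₂(0.25) = 0.5000
−0.16·log₂(0.16) = 0.4230
Sum ≈ 2.6608 → 2.661 bits.

2.661 bits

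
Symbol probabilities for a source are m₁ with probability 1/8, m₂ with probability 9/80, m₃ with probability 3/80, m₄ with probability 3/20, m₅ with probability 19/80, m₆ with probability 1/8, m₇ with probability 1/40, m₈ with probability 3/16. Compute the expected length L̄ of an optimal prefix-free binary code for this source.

Repeatedly combine the two least-probable nodes; the expected code length is the sum of the merged weights.
merge 1/40 + 3/80 → 1/16
merge 1/16 + 9/80 → 7/40
merge 1/8 + 1/8 → 1/4
merge 3/20 + 7/40 → 13/40
merge 3/16 + 19/80 → 17/40
merge 1/4 + 13/40 → 23/40
merge 17/40 + 23/40 → 1
L = 1/16 + 7/40 + 1/4 + 13/40 + 17/40 + 23/40 + 1 = 45/16 = 2.8125 bits/symbol.

2.8125 bits/symbol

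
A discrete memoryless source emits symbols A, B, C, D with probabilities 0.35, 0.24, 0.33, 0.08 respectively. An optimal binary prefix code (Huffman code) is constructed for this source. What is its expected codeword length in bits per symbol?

Repeatedly combine the two least-probable nodes; the expected code length is the sum of the merged weights.
merge 2/25 + 6/25 → 8/25
merge 8/25 + 33/100 → 13/20
merge 7/20 + 13/20 → 1
L = 8/25 + 13/20 + 1 = 197/100 = 1.97 bits/symbol.

1.97 bits/symbol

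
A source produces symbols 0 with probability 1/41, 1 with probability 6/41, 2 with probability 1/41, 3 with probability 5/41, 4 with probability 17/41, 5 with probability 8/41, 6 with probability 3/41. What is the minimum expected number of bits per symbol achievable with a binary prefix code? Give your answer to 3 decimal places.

2.341 bits/symbol

Repeatedly combine the two least-probable nodes; the expected code length is the sum of the merged weights.
merge 1/41 + 1/41 → 2/41
merge 2/41 + 3/41 → 5/41
merge 5/41 + 5/41 → 10/41
merge 6/41 + 8/41 → 14/41
merge 10/41 + 14/41 → 24/41
merge 17/41 + 24/41 → 1
L = 2/41 + 5/41 + 10/41 + 14/41 + 24/41 + 1 = 96/41 ≈ 2.341 bits/symbol.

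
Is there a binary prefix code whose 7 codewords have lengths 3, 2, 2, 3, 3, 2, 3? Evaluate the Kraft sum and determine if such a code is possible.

1.25; no

With common denominator 2^3 = 8: Σ 2^(−ℓᵢ) = 1/8 + 2/8 + 2/8 + 1/8 + 1/8 + 2/8 + 1/8 = 10/8 = 1.25.
Kraft's inequality requires Σ ≤ 1; here Σ = 1.25 > 1, so no such prefix code exists.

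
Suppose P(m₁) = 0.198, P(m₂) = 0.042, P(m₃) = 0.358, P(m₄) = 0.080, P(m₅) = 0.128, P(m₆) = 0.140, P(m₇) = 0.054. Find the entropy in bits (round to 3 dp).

H = −Σ pᵢ log₂ pᵢ.
−0.198·log₂(0.198) = 0.4626
−0.042·log₂(0.042) = 0.1921
−0.358·log₂(0.358) = 0.5305
−0.080·log₂(0.080) = 0.2915
−0.128·log₂(0.128) = 0.3796
−0.140·log₂(0.140) = 0.3971
−0.054·log₂(0.054) = 0.2274
Sum ≈ 2.4809 → 2.481 bits.

2.481 bits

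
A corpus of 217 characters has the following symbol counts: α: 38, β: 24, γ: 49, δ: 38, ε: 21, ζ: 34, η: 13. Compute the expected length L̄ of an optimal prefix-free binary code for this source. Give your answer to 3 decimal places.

2.756 bits/symbol

Probabilities are the counts divided by 217.
Repeatedly combine the two least-probable nodes; the expected code length is the sum of the merged weights.
merge 13/217 + 3/31 → 34/217
merge 24/217 + 34/217 → 58/217
merge 34/217 + 38/217 → 72/217
merge 38/217 + 7/31 → 87/217
merge 58/217 + 72/217 → 130/217
merge 87/217 + 130/217 → 1
L = 34/217 + 58/217 + 72/217 + 87/217 + 130/217 + 1 = 598/217 ≈ 2.756 bits/symbol.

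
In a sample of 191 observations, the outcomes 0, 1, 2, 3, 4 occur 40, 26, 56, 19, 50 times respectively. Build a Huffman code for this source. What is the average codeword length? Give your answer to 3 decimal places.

2.236 bits/symbol

Probabilities are the counts divided by 191.
Repeatedly combine the two least-probable nodes; the expected code length is the sum of the merged weights.
merge 19/191 + 26/191 → 45/191
merge 40/191 + 45/191 → 85/191
merge 50/191 + 56/191 → 106/191
merge 85/191 + 106/191 → 1
L = 45/191 + 85/191 + 106/191 + 1 = 427/191 ≈ 2.236 bits/symbol.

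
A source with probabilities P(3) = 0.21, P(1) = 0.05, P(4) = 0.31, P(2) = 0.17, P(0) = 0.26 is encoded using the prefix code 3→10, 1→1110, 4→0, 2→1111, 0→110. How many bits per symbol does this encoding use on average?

2.39 bits/symbol

L̄ = Σ pᵢ·ℓᵢ = 0.21·2 + 0.05·4 + 0.31·1 + 0.17·4 + 0.26·3 = 2.39 bits/symbol.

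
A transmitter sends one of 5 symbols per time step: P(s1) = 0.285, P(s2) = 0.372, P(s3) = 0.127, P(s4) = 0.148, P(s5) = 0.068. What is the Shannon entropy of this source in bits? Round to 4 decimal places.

2.0966 bits

H = −Σ pᵢ log₂ pᵢ.
−0.285·log₂(0.285) = 0.5161
−0.372·log₂(0.372) = 0.5307
−0.127·log₂(0.127) = 0.3781
−0.148·log₂(0.148) = 0.4079
−0.068·log₂(0.068) = 0.2637
Sum ≈ 2.0966 → 2.0966 bits.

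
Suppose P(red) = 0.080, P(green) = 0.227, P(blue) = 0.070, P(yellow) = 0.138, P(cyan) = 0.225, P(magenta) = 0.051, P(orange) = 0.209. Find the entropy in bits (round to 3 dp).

2.615 bits

H = −Σ pᵢ log₂ pᵢ.
−0.080·log₂(0.080) = 0.2915
−0.227·log₂(0.227) = 0.4856
−0.070·log₂(0.070) = 0.2686
−0.138·log₂(0.138) = 0.3943
−0.225·log₂(0.225) = 0.4842
−0.051·log₂(0.051) = 0.2190
−0.209·log₂(0.209) = 0.4720
Sum ≈ 2.6151 → 2.615 bits.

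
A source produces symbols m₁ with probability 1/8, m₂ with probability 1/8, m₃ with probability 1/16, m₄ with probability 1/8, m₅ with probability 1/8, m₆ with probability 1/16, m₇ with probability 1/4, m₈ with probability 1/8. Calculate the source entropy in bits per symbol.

Each probability is a power of 1/2, so log₂(1/p) is an integer.
H = Σ p·log₂(1/p) = 1/8·3 + 1/8·3 + 1/16·4 + 1/8·3 + 1/8·3 + 1/16·4 + 1/4·2 + 1/8·3 = 2.875 bits.

2.875 bits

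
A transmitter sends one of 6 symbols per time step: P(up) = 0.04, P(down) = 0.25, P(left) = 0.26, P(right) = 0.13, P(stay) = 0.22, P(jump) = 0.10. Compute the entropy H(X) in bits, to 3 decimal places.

H = −Σ pᵢ log₂ pᵢ.
−0.04·log₂(0.04) = 0.1858
−0.25·log₂(0.25) = 0.5000
−0.26·log₂(0.26) = 0.5053
−0.13·log₂(0.13) = 0.3826
−0.22·log₂(0.22) = 0.4806
−0.10·log₂(0.10) = 0.3322
Sum ≈ 2.3865 → 2.386 bits.

2.386 bits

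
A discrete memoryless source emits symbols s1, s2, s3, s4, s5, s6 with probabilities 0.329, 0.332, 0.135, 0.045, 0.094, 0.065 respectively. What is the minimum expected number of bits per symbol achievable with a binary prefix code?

2.314 bits/symbol

Repeatedly combine the two least-probable nodes; the expected code length is the sum of the merged weights.
merge 9/200 + 13/200 → 11/100
merge 47/500 + 11/100 → 51/250
merge 27/200 + 51/250 → 339/1000
merge 329/1000 + 83/250 → 661/1000
merge 339/1000 + 661/1000 → 1
L = 11/100 + 51/250 + 339/1000 + 661/1000 + 1 = 1157/500 = 2.314 bits/symbol.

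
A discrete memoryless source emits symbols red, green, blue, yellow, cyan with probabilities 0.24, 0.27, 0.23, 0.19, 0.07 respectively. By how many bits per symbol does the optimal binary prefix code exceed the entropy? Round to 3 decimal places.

0.044 bits

Entropy H = −Σ p log₂ p ≈ 2.2156 bits.
Huffman merges: 7/100+19/100→13/50; 23/100+6/25→47/100; 13/50+27/100→53/100; 47/100+53/100→1. L = 113/50 ≈ 2.2600.
L − H = 2.2600 − 2.2156 = 0.044 bits.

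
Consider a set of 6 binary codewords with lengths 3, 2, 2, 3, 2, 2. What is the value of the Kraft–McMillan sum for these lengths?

1.25

With common denominator 2^3 = 8: Σ 2^(−ℓᵢ) = 1/8 + 2/8 + 2/8 + 1/8 + 2/8 + 2/8 = 10/8 = 1.25.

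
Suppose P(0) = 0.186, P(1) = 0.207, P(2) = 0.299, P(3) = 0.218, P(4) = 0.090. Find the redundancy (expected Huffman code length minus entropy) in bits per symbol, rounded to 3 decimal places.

Entropy H = −Σ p log₂ p ≈ 2.2342 bits.
Huffman merges: 9/100+93/500→69/250; 207/1000+109/500→17/40; 69/250+299/1000→23/40; 17/40+23/40→1. L = 569/250 ≈ 2.2760.
L − H = 2.2760 − 2.2342 = 0.042 bits.

0.042 bits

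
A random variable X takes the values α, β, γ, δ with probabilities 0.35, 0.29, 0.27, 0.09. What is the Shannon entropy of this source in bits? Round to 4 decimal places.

H = −Σ pᵢ log₂ pᵢ.
−0.35·log₂(0.35) = 0.5301
−0.29·log₂(0.29) = 0.5179
−0.27·log₂(0.27) = 0.5100
−0.09·log₂(0.09) = 0.3127
Sum ≈ 1.8707 → 1.8707 bits.

1.8707 bits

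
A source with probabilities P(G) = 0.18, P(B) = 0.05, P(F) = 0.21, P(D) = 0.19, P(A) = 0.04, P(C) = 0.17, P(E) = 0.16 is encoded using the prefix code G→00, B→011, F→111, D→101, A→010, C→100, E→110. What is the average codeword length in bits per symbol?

2.82 bits/symbol

L̄ = Σ pᵢ·ℓᵢ = 0.18·2 + 0.05·3 + 0.21·3 + 0.19·3 + 0.04·3 + 0.17·3 + 0.16·3 = 2.82 bits/symbol.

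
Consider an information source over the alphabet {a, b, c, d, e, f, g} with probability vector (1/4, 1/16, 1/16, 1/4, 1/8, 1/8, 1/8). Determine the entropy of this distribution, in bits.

Each probability is a power of 1/2, so log₂(1/p) is an integer.
H = Σ p·log₂(1/p) = 1/4·2 + 1/16·4 + 1/16·4 + 1/4·2 + 1/8·3 + 1/8·3 + 1/8·3 = 2.625 bits.

2.625 bits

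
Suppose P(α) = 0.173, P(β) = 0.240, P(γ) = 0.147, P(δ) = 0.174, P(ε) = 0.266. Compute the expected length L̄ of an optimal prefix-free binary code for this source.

2.32 bits/symbol

Repeatedly combine the two least-probable nodes; the expected code length is the sum of the merged weights.
merge 147/1000 + 173/1000 → 8/25
merge 87/500 + 6/25 → 207/500
merge 133/500 + 8/25 → 293/500
merge 207/500 + 293/500 → 1
L = 8/25 + 207/500 + 293/500 + 1 = 58/25 = 2.32 bits/symbol.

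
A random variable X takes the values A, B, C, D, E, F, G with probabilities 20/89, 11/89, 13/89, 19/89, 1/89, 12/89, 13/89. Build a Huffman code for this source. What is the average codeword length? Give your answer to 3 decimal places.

Repeatedly combine the two least-probable nodes; the expected code length is the sum of the merged weights.
merge 1/89 + 11/89 → 12/89
merge 12/89 + 12/89 → 24/89
merge 13/89 + 13/89 → 26/89
merge 19/89 + 20/89 → 39/89
merge 24/89 + 26/89 → 50/89
merge 39/89 + 50/89 → 1
L = 12/89 + 24/89 + 26/89 + 39/89 + 50/89 + 1 = 240/89 ≈ 2.697 bits/symbol.

2.697 bits/symbol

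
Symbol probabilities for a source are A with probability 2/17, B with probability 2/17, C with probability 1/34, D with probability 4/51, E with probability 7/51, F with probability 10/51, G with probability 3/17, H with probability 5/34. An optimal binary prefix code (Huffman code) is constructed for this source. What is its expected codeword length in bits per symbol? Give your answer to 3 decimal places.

2.912 bits/symbol

Repeatedly combine the two least-probable nodes; the expected code length is the sum of the merged weights.
merge 1/34 + 4/51 → 11/102
merge 11/102 + 2/17 → 23/102
merge 2/17 + 7/51 → 13/51
merge 5/34 + 3/17 → 11/34
merge 10/51 + 23/102 → 43/102
merge 13/51 + 11/34 → 59/102
merge 43/102 + 59/102 → 1
L = 11/102 + 23/102 + 13/51 + 11/34 + 43/102 + 59/102 + 1 = 99/34 ≈ 2.912 bits/symbol.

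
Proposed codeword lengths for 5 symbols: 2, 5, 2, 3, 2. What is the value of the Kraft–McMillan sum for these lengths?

With common denominator 2^5 = 32: Σ 2^(−ℓᵢ) = 8/32 + 1/32 + 8/32 + 4/32 + 8/32 = 29/32 = 0.90625.

0.90625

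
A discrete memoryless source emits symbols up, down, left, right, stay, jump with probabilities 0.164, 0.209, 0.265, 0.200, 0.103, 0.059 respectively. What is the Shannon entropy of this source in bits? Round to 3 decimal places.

H = −Σ pᵢ log₂ pᵢ.
−0.164·log₂(0.164) = 0.4278
−0.209·log₂(0.209) = 0.4720
−0.265·log₂(0.265) = 0.5077
−0.200·log₂(0.200) = 0.4644
−0.103·log₂(0.103) = 0.3378
−0.059·log₂(0.059) = 0.2409
Sum ≈ 2.4505 → 2.451 bits.

2.451 bits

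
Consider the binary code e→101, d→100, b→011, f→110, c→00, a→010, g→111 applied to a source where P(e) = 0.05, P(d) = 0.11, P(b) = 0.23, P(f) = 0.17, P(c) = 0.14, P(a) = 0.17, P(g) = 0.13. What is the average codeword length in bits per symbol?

L̄ = Σ pᵢ·ℓᵢ = 0.05·3 + 0.11·3 + 0.23·3 + 0.17·3 + 0.14·2 + 0.17·3 + 0.13·3 = 2.86 bits/symbol.

2.86 bits/symbol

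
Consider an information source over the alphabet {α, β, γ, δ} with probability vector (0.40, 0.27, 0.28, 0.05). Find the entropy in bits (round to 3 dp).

1.769 bits

H = −Σ pᵢ log₂ pᵢ.
−0.40·log₂(0.40) = 0.5288
−0.27·log₂(0.27) = 0.5100
−0.28·log₂(0.28) = 0.5142
−0.05·log₂(0.05) = 0.2161
Sum ≈ 1.7691 → 1.769 bits.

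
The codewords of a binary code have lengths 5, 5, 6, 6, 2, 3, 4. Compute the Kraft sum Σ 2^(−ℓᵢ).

0.53125

With common denominator 2^6 = 64: Σ 2^(−ℓᵢ) = 2/64 + 2/64 + 1/64 + 1/64 + 16/64 + 8/64 + 4/64 = 34/64 = 0.53125.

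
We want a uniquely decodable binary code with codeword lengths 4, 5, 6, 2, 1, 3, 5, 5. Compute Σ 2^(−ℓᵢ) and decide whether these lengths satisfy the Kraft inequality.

With common denominator 2^6 = 64: Σ 2^(−ℓᵢ) = 4/64 + 2/64 + 1/64 + 16/64 + 32/64 + 8/64 + 2/64 + 2/64 = 67/64 = 1.046875.
Kraft's inequality requires Σ ≤ 1; here Σ = 1.046875 > 1, so no such prefix code exists.

1.046875; no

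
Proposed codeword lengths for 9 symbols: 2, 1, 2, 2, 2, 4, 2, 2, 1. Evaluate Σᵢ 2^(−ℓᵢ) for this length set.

2.5625

With common denominator 2^4 = 16: Σ 2^(−ℓᵢ) = 4/16 + 8/16 + 4/16 + 4/16 + 4/16 + 1/16 + 4/16 + 4/16 + 8/16 = 41/16 = 2.5625.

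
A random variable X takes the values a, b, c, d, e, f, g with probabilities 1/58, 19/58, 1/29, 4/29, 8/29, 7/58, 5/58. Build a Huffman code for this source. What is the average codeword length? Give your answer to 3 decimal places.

2.448 bits/symbol

Repeatedly combine the two least-probable nodes; the expected code length is the sum of the merged weights.
merge 1/58 + 1/29 → 3/58
merge 3/58 + 5/58 → 4/29
merge 7/58 + 4/29 → 15/58
merge 4/29 + 15/58 → 23/58
merge 8/29 + 19/58 → 35/58
merge 23/58 + 35/58 → 1
L = 3/58 + 4/29 + 15/58 + 23/58 + 35/58 + 1 = 71/29 ≈ 2.448 bits/symbol.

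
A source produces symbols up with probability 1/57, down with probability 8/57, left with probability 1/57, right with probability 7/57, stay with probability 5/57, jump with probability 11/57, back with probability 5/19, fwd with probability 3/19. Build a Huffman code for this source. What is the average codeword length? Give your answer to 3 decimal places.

2.702 bits/symbol

Repeatedly combine the two least-probable nodes; the expected code length is the sum of the merged weights.
merge 1/57 + 1/57 → 2/57
merge 2/57 + 5/57 → 7/57
merge 7/57 + 7/57 → 14/57
merge 8/57 + 3/19 → 17/57
merge 11/57 + 14/57 → 25/57
merge 5/19 + 17/57 → 32/57
merge 25/57 + 32/57 → 1
L = 2/57 + 7/57 + 14/57 + 17/57 + 25/57 + 32/57 + 1 = 154/57 ≈ 2.702 bits/symbol.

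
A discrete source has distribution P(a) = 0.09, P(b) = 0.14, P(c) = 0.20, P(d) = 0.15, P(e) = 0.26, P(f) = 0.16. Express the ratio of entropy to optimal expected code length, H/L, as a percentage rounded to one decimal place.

98.9%

Entropy H = −Σ p log₂ p ≈ 2.5130 bits.
Huffman merges: 9/100+7/50→23/100; 3/20+4/25→31/100; 1/5+23/100→43/100; 13/50+31/100→57/100; 43/100+57/100→1. L = 127/50 ≈ 2.5400.
Efficiency = H/L = 2.5130/2.5400 = 98.9%.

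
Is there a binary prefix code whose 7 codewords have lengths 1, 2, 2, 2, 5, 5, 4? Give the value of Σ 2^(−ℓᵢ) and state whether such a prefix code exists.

With common denominator 2^5 = 32: Σ 2^(−ℓᵢ) = 16/32 + 8/32 + 8/32 + 8/32 + 1/32 + 1/32 + 2/32 = 44/32 = 1.375.
Kraft's inequality requires Σ ≤ 1; here Σ = 1.375 > 1, so no such prefix code exists.

1.375; no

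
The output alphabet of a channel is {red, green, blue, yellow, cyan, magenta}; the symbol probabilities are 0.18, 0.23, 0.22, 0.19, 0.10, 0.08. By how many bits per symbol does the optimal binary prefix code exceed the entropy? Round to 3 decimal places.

Entropy H = −Σ p log₂ p ≈ 2.4925 bits.
Huffman merges: 2/25+1/10→9/50; 9/50+9/50→9/25; 19/100+11/50→41/100; 23/100+9/25→59/100; 41/100+59/100→1. L = 127/50 ≈ 2.5400.
L − H = 2.5400 − 2.4925 = 0.048 bits.

0.048 bits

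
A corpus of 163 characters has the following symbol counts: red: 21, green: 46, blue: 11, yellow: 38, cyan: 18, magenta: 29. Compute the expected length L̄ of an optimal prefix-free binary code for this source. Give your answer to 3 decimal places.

2.485 bits/symbol

Probabilities are the counts divided by 163.
Repeatedly combine the two least-probable nodes; the expected code length is the sum of the merged weights.
merge 11/163 + 18/163 → 29/163
merge 21/163 + 29/163 → 50/163
merge 29/163 + 38/163 → 67/163
merge 46/163 + 50/163 → 96/163
merge 67/163 + 96/163 → 1
L = 29/163 + 50/163 + 67/163 + 96/163 + 1 = 405/163 ≈ 2.485 bits/symbol.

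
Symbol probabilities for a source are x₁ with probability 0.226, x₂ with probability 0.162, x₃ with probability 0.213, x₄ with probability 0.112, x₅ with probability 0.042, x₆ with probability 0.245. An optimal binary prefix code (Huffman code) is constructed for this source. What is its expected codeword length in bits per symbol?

2.47 bits/symbol

Repeatedly combine the two least-probable nodes; the expected code length is the sum of the merged weights.
merge 21/500 + 14/125 → 77/500
merge 77/500 + 81/500 → 79/250
merge 213/1000 + 113/500 → 439/1000
merge 49/200 + 79/250 → 561/1000
merge 439/1000 + 561/1000 → 1
L = 77/500 + 79/250 + 439/1000 + 561/1000 + 1 = 247/100 = 2.47 bits/symbol.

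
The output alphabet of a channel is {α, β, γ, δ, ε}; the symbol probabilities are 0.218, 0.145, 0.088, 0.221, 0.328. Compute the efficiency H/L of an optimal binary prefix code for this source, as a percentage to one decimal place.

Entropy H = −Σ p log₂ p ≈ 2.2004 bits.
Huffman merges: 11/125+29/200→233/1000; 109/500+221/1000→439/1000; 233/1000+41/125→561/1000; 439/1000+561/1000→1. L = 2233/1000 ≈ 2.2330.
Efficiency = H/L = 2.2004/2.2330 = 98.5%.

98.5%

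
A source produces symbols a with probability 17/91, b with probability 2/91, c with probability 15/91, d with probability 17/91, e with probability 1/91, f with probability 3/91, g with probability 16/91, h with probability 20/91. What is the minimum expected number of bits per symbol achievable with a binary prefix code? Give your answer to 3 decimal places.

2.692 bits/symbol

Repeatedly combine the two least-probable nodes; the expected code length is the sum of the merged weights.
merge 1/91 + 2/91 → 3/91
merge 3/91 + 3/91 → 6/91
merge 6/91 + 15/91 → 3/13
merge 16/91 + 17/91 → 33/91
merge 17/91 + 20/91 → 37/91
merge 3/13 + 33/91 → 54/91
merge 37/91 + 54/91 → 1
L = 3/91 + 6/91 + 3/13 + 33/91 + 37/91 + 54/91 + 1 = 35/13 ≈ 2.692 bits/symbol.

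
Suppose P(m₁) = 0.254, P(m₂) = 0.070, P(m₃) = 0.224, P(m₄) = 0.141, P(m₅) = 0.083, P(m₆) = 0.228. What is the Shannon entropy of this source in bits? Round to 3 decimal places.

2.437 bits

H = −Σ pᵢ log₂ pᵢ.
−0.254·log₂(0.254) = 0.5022
−0.070·log₂(0.070) = 0.2686
−0.224·log₂(0.224) = 0.4835
−0.141·log₂(0.141) = 0.3985
−0.083·log₂(0.083) = 0.2980
−0.228·log₂(0.228) = 0.4863
Sum ≈ 2.4371 → 2.437 bits.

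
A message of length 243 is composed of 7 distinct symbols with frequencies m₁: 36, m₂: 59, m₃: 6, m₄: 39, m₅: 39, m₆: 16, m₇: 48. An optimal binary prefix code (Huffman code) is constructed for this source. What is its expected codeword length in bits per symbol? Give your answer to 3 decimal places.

Probabilities are the counts divided by 243.
Repeatedly combine the two least-probable nodes; the expected code length is the sum of the merged weights.
merge 2/81 + 16/243 → 22/243
merge 22/243 + 4/27 → 58/243
merge 13/81 + 13/81 → 26/81
merge 16/81 + 58/243 → 106/243
merge 59/243 + 26/81 → 137/243
merge 106/243 + 137/243 → 1
L = 22/243 + 58/243 + 26/81 + 106/243 + 137/243 + 1 = 644/243 ≈ 2.650 bits/symbol.

2.650 bits/symbol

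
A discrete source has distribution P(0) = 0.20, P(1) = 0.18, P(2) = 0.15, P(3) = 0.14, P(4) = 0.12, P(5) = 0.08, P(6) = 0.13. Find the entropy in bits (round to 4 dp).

2.7586 bits

H = −Σ pᵢ log₂ pᵢ.
−0.20·log₂(0.20) = 0.4644
−0.18·log₂(0.18) = 0.4453
−0.15·log₂(0.15) = 0.4105
−0.14·log₂(0.14) = 0.3971
−0.12·log₂(0.12) = 0.3671
−0.08·log₂(0.08) = 0.2915
−0.13·log₂(0.13) = 0.3826
Sum ≈ 2.7586 → 2.7586 bits.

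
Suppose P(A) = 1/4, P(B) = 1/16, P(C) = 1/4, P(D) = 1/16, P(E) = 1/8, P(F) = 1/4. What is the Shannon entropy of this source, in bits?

Each probability is a power of 1/2, so log₂(1/p) is an integer.
H = Σ p·log₂(1/p) = 1/4·2 + 1/16·4 + 1/4·2 + 1/16·4 + 1/8·3 + 1/4·2 = 2.375 bits.

2.375 bits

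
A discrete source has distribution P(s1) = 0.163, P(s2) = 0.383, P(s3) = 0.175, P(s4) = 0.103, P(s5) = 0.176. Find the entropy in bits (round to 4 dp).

2.1758 bits

H = −Σ pᵢ log₂ pᵢ.
−0.163·log₂(0.163) = 0.4266
−0.383·log₂(0.383) = 0.5303
−0.175·log₂(0.175) = 0.4401
−0.103·log₂(0.103) = 0.3378
−0.176·log₂(0.176) = 0.4411
Sum ≈ 2.1758 → 2.1758 bits.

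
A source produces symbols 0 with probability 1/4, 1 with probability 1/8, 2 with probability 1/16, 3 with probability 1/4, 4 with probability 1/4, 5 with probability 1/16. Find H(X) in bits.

2.375 bits

Each probability is a power of 1/2, so log₂(1/p) is an integer.
H = Σ p·log₂(1/p) = 1/4·2 + 1/8·3 + 1/16·4 + 1/4·2 + 1/4·2 + 1/16·4 = 2.375 bits.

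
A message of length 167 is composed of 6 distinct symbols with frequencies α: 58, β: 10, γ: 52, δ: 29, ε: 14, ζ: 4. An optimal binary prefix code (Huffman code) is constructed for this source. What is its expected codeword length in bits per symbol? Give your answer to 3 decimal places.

Probabilities are the counts divided by 167.
Repeatedly combine the two least-probable nodes; the expected code length is the sum of the merged weights.
merge 4/167 + 10/167 → 14/167
merge 14/167 + 14/167 → 28/167
merge 28/167 + 29/167 → 57/167
merge 52/167 + 57/167 → 109/167
merge 58/167 + 109/167 → 1
L = 14/167 + 28/167 + 57/167 + 109/167 + 1 = 375/167 ≈ 2.246 bits/symbol.

2.246 bits/symbol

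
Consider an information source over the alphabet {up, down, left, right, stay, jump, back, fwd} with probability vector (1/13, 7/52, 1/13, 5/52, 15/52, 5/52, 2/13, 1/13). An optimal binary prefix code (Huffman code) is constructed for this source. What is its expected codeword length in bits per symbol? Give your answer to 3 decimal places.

2.865 bits/symbol

Repeatedly combine the two least-probable nodes; the expected code length is the sum of the merged weights.
merge 1/13 + 1/13 → 2/13
merge 1/13 + 5/52 → 9/52
merge 5/52 + 7/52 → 3/13
merge 2/13 + 2/13 → 4/13
merge 9/52 + 3/13 → 21/52
merge 15/52 + 4/13 → 31/52
merge 21/52 + 31/52 → 1
L = 2/13 + 9/52 + 3/13 + 4/13 + 21/52 + 31/52 + 1 = 149/52 ≈ 2.865 bits/symbol.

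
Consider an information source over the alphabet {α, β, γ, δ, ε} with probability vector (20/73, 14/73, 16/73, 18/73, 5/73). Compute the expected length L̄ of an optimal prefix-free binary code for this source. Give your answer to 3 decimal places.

Repeatedly combine the two least-probable nodes; the expected code length is the sum of the merged weights.
merge 5/73 + 14/73 → 19/73
merge 16/73 + 18/73 → 34/73
merge 19/73 + 20/73 → 39/73
merge 34/73 + 39/73 → 1
L = 19/73 + 34/73 + 39/73 + 1 = 165/73 ≈ 2.260 bits/symbol.

2.260 bits/symbol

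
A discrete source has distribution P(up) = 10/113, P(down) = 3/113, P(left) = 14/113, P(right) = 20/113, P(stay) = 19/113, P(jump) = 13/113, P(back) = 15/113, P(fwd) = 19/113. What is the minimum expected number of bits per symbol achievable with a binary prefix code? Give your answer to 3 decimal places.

2.938 bits/symbol

Repeatedly combine the two least-probable nodes; the expected code length is the sum of the merged weights.
merge 3/113 + 10/113 → 13/113
merge 13/113 + 13/113 → 26/113
merge 14/113 + 15/113 → 29/113
merge 19/113 + 19/113 → 38/113
merge 20/113 + 26/113 → 46/113
merge 29/113 + 38/113 → 67/113
merge 46/113 + 67/113 → 1
L = 13/113 + 26/113 + 29/113 + 38/113 + 46/113 + 67/113 + 1 = 332/113 ≈ 2.938 bits/symbol.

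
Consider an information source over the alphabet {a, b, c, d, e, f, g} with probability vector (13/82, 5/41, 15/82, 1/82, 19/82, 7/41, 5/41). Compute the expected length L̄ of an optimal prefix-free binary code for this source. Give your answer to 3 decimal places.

Repeatedly combine the two least-probable nodes; the expected code length is the sum of the merged weights.
merge 1/82 + 5/41 → 11/82
merge 5/41 + 11/82 → 21/82
merge 13/82 + 7/41 → 27/82
merge 15/82 + 19/82 → 17/41
merge 21/82 + 27/82 → 24/41
merge 17/41 + 24/41 → 1
L = 11/82 + 21/82 + 27/82 + 17/41 + 24/41 + 1 = 223/82 ≈ 2.720 bits/symbol.

2.720 bits/symbol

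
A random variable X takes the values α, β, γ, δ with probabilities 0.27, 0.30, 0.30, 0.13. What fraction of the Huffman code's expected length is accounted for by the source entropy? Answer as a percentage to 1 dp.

Entropy H = −Σ p log₂ p ≈ 1.9348 bits.
Huffman merges: 13/100+27/100→2/5; 3/10+3/10→3/5; 2/5+3/5→1. L = 2 ≈ 2.0000.
Efficiency = H/L = 1.9348/2.0000 = 96.7%.

96.7%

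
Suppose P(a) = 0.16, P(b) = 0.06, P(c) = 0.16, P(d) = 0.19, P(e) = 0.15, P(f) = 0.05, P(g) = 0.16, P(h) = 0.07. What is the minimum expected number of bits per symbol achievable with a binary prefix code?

2.92 bits/symbol

Repeatedly combine the two least-probable nodes; the expected code length is the sum of the merged weights.
merge 1/20 + 3/50 → 11/100
merge 7/100 + 11/100 → 9/50
merge 3/20 + 4/25 → 31/100
merge 4/25 + 4/25 → 8/25
merge 9/50 + 19/100 → 37/100
merge 31/100 + 8/25 → 63/100
merge 37/100 + 63/100 → 1
L = 11/100 + 9/50 + 31/100 + 8/25 + 37/100 + 63/100 + 1 = 73/25 = 2.92 bits/symbol.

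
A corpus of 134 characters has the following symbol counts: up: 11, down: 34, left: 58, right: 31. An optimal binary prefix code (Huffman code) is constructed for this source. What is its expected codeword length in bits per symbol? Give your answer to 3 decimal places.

Probabilities are the counts divided by 134.
Repeatedly combine the two least-probable nodes; the expected code length is the sum of the merged weights.
merge 11/134 + 31/134 → 21/67
merge 17/67 + 21/67 → 38/67
merge 29/67 + 38/67 → 1
L = 21/67 + 38/67 + 1 = 126/67 ≈ 1.881 bits/symbol.

1.881 bits/symbol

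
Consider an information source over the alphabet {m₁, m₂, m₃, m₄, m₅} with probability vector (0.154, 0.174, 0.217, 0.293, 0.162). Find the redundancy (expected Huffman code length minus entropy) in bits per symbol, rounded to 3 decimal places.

Entropy H = −Σ p log₂ p ≈ 2.2773 bits.
Huffman merges: 77/500+81/500→79/250; 87/500+217/1000→391/1000; 293/1000+79/250→609/1000; 391/1000+609/1000→1. L = 579/250 ≈ 2.3160.
L − H = 2.3160 − 2.2773 = 0.039 bits.

0.039 bits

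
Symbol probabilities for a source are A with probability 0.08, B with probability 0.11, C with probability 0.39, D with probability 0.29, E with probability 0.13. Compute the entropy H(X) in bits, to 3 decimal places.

H = −Σ pᵢ log₂ pᵢ.
−0.08·log₂(0.08) = 0.2915
−0.11·log₂(0.11) = 0.3503
−0.39·log₂(0.39) = 0.5298
−0.29·log₂(0.29) = 0.5179
−0.13·log₂(0.13) = 0.3826
Sum ≈ 2.0721 → 2.072 bits.

2.072 bits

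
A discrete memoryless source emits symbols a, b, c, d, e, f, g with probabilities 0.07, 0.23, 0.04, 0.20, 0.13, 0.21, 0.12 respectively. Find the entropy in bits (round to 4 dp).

H = −Σ pᵢ log₂ pᵢ.
−0.07·log₂(0.07) = 0.2686
−0.23·log₂(0.23) = 0.4877
−0.04·log₂(0.04) = 0.1858
−0.20·log₂(0.20) = 0.4644
−0.13·log₂(0.13) = 0.3826
−0.21·log₂(0.21) = 0.4728
−0.12·log₂(0.12) = 0.3671
Sum ≈ 2.6289 → 2.6289 bits.

2.6289 bits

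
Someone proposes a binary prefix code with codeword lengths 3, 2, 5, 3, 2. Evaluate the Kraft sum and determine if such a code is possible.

0.78125; yes

With common denominator 2^5 = 32: Σ 2^(−ℓᵢ) = 4/32 + 8/32 + 1/32 + 4/32 + 8/32 = 25/32 = 0.78125.
Kraft's inequality requires Σ ≤ 1; here Σ = 0.78125 ≤ 1, so such a prefix code exists.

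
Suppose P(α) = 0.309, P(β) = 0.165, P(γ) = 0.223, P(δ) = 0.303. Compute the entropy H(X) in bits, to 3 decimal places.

1.957 bits

H = −Σ pᵢ log₂ pᵢ.
−0.309·log₂(0.309) = 0.5235
−0.165·log₂(0.165) = 0.4289
−0.223·log₂(0.223) = 0.4828
−0.303·log₂(0.303) = 0.5220
Sum ≈ 1.9572 → 1.957 bits.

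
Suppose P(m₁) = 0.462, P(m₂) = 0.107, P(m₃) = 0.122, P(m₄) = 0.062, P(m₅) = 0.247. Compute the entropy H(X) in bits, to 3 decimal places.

1.977 bits

H = −Σ pᵢ log₂ pᵢ.
−0.462·log₂(0.462) = 0.5147
−0.107·log₂(0.107) = 0.3450
−0.122·log₂(0.122) = 0.3703
−0.062·log₂(0.062) = 0.2487
−0.247·log₂(0.247) = 0.4983
Sum ≈ 1.9770 → 1.977 bits.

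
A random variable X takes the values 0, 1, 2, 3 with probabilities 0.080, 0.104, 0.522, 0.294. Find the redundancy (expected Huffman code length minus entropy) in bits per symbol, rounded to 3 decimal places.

0.022 bits

Entropy H = −Σ p log₂ p ≈ 1.6399 bits.
Huffman merges: 2/25+13/125→23/125; 23/125+147/500→239/500; 239/500+261/500→1. L = 831/500 ≈ 1.6620.
L − H = 1.6620 − 1.6399 = 0.022 bits.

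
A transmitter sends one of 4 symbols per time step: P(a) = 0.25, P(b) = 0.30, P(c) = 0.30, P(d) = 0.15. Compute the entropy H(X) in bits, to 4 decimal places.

1.9527 bits

H = −Σ pᵢ log₂ pᵢ.
−0.25·log₂(0.25) = 0.5000
−0.30·log₂(0.30) = 0.5211
−0.30·log₂(0.30) = 0.5211
−0.15·log₂(0.15) = 0.4105
Sum ≈ 1.9527 → 1.9527 bits.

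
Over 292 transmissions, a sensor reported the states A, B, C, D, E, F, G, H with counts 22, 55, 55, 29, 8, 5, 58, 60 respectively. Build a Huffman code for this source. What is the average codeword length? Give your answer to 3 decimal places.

2.760 bits/symbol

Probabilities are the counts divided by 292.
Repeatedly combine the two least-probable nodes; the expected code length is the sum of the merged weights.
merge 5/292 + 2/73 → 13/292
merge 13/292 + 11/146 → 35/292
merge 29/292 + 35/292 → 16/73
merge 55/292 + 55/292 → 55/146
merge 29/146 + 15/73 → 59/146
merge 16/73 + 55/146 → 87/146
merge 59/146 + 87/146 → 1
L = 13/292 + 35/292 + 16/73 + 55/146 + 59/146 + 87/146 + 1 = 403/146 ≈ 2.760 bits/symbol.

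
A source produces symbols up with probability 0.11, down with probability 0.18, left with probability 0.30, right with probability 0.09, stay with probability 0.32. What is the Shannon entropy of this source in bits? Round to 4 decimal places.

2.1554 bits

H = −Σ pᵢ log₂ pᵢ.
−0.11·log₂(0.11) = 0.3503
−0.18·log₂(0.18) = 0.4453
−0.30·log₂(0.30) = 0.5211
−0.09·log₂(0.09) = 0.3127
−0.32·log₂(0.32) = 0.5260
Sum ≈ 2.1554 → 2.1554 bits.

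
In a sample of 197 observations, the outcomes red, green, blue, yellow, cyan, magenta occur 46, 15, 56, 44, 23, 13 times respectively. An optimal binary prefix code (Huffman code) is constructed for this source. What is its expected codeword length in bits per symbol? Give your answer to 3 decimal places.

2.401 bits/symbol

Probabilities are the counts divided by 197.
Repeatedly combine the two least-probable nodes; the expected code length is the sum of the merged weights.
merge 13/197 + 15/197 → 28/197
merge 23/197 + 28/197 → 51/197
merge 44/197 + 46/197 → 90/197
merge 51/197 + 56/197 → 107/197
merge 90/197 + 107/197 → 1
L = 28/197 + 51/197 + 90/197 + 107/197 + 1 = 473/197 ≈ 2.401 bits/symbol.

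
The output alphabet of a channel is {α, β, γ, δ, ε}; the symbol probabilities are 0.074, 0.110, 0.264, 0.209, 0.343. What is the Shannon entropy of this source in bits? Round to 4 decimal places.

2.1370 bits

H = −Σ pᵢ log₂ pᵢ.
−0.074·log₂(0.074) = 0.2780
−0.110·log₂(0.110) = 0.3503
−0.264·log₂(0.264) = 0.5072
−0.209·log₂(0.209) = 0.4720
−0.343·log₂(0.343) = 0.5295
Sum ≈ 2.1370 → 2.1370 bits.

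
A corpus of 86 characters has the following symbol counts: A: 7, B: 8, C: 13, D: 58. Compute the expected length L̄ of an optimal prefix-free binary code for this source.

Probabilities are the counts divided by 86.
Repeatedly combine the two least-probable nodes; the expected code length is the sum of the merged weights.
merge 7/86 + 4/43 → 15/86
merge 13/86 + 15/86 → 14/43
merge 14/43 + 29/43 → 1
L = 15/86 + 14/43 + 1 = 3/2 = 1.5 bits/symbol.

1.5 bits/symbol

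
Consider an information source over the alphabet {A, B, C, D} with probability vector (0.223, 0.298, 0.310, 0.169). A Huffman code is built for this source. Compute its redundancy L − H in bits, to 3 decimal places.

Entropy H = −Σ p log₂ p ≈ 1.9605 bits.
Huffman merges: 169/1000+223/1000→49/125; 149/500+31/100→76/125; 49/125+76/125→1. L = 2 ≈ 2.0000.
L − H = 2.0000 − 1.9605 = 0.039 bits.

0.039 bits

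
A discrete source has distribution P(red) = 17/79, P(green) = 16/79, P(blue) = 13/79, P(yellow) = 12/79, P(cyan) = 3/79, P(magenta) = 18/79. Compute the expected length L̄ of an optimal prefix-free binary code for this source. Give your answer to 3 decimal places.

Repeatedly combine the two least-probable nodes; the expected code length is the sum of the merged weights.
merge 3/79 + 12/79 → 15/79
merge 13/79 + 15/79 → 28/79
merge 16/79 + 17/79 → 33/79
merge 18/79 + 28/79 → 46/79
merge 33/79 + 46/79 → 1
L = 15/79 + 28/79 + 33/79 + 46/79 + 1 = 201/79 ≈ 2.544 bits/symbol.

2.544 bits/symbol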